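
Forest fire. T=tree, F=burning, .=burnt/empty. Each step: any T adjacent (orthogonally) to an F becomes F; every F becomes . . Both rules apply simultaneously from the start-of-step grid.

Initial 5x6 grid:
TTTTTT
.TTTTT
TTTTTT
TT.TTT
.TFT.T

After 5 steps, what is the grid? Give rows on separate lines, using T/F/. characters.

Step 1: 2 trees catch fire, 1 burn out
  TTTTTT
  .TTTTT
  TTTTTT
  TT.TTT
  .F.F.T
Step 2: 2 trees catch fire, 2 burn out
  TTTTTT
  .TTTTT
  TTTTTT
  TF.FTT
  .....T
Step 3: 4 trees catch fire, 2 burn out
  TTTTTT
  .TTTTT
  TFTFTT
  F...FT
  .....T
Step 4: 6 trees catch fire, 4 burn out
  TTTTTT
  .FTFTT
  F.F.FT
  .....F
  .....T
Step 5: 6 trees catch fire, 6 burn out
  TFTFTT
  ..F.FT
  .....F
  ......
  .....F

TFTFTT
..F.FT
.....F
......
.....F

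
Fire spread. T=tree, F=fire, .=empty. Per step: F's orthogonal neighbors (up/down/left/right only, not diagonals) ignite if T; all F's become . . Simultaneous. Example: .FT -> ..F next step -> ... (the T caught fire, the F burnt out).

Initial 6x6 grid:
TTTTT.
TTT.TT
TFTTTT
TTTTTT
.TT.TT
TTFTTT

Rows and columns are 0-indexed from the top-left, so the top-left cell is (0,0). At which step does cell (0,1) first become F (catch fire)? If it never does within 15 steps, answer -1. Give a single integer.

Step 1: cell (0,1)='T' (+7 fires, +2 burnt)
Step 2: cell (0,1)='F' (+9 fires, +7 burnt)
  -> target ignites at step 2
Step 3: cell (0,1)='.' (+6 fires, +9 burnt)
Step 4: cell (0,1)='.' (+5 fires, +6 burnt)
Step 5: cell (0,1)='.' (+3 fires, +5 burnt)
Step 6: cell (0,1)='.' (+0 fires, +3 burnt)
  fire out at step 6

2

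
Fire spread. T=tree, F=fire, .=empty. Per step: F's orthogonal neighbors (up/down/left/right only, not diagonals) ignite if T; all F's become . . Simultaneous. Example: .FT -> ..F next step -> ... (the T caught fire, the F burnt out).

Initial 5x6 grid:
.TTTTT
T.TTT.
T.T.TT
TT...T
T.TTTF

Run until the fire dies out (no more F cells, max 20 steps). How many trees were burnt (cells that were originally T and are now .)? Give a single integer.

Step 1: +2 fires, +1 burnt (F count now 2)
Step 2: +2 fires, +2 burnt (F count now 2)
Step 3: +2 fires, +2 burnt (F count now 2)
Step 4: +1 fires, +2 burnt (F count now 1)
Step 5: +2 fires, +1 burnt (F count now 2)
Step 6: +3 fires, +2 burnt (F count now 3)
Step 7: +2 fires, +3 burnt (F count now 2)
Step 8: +1 fires, +2 burnt (F count now 1)
Step 9: +0 fires, +1 burnt (F count now 0)
Fire out after step 9
Initially T: 20, now '.': 25
Total burnt (originally-T cells now '.'): 15

Answer: 15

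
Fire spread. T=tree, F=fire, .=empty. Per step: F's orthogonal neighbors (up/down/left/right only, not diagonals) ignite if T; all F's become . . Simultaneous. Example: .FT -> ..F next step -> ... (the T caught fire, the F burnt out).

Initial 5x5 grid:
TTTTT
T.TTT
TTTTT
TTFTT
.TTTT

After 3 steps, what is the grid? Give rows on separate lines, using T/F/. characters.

Step 1: 4 trees catch fire, 1 burn out
  TTTTT
  T.TTT
  TTFTT
  TF.FT
  .TFTT
Step 2: 7 trees catch fire, 4 burn out
  TTTTT
  T.FTT
  TF.FT
  F...F
  .F.FT
Step 3: 5 trees catch fire, 7 burn out
  TTFTT
  T..FT
  F...F
  .....
  ....F

TTFTT
T..FT
F...F
.....
....F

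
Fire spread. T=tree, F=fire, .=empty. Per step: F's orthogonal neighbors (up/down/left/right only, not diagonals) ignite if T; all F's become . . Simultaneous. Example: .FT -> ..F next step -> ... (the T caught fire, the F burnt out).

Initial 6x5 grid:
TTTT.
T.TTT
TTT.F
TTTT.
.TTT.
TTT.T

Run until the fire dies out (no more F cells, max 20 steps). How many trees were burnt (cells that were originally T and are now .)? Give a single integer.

Answer: 21

Derivation:
Step 1: +1 fires, +1 burnt (F count now 1)
Step 2: +1 fires, +1 burnt (F count now 1)
Step 3: +2 fires, +1 burnt (F count now 2)
Step 4: +2 fires, +2 burnt (F count now 2)
Step 5: +3 fires, +2 burnt (F count now 3)
Step 6: +5 fires, +3 burnt (F count now 5)
Step 7: +5 fires, +5 burnt (F count now 5)
Step 8: +1 fires, +5 burnt (F count now 1)
Step 9: +1 fires, +1 burnt (F count now 1)
Step 10: +0 fires, +1 burnt (F count now 0)
Fire out after step 10
Initially T: 22, now '.': 29
Total burnt (originally-T cells now '.'): 21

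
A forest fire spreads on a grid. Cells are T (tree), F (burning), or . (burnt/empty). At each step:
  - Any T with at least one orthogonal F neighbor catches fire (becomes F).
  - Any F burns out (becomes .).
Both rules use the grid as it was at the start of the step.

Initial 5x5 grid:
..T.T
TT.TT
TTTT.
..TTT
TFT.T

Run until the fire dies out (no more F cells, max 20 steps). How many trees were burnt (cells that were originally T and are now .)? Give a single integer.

Step 1: +2 fires, +1 burnt (F count now 2)
Step 2: +1 fires, +2 burnt (F count now 1)
Step 3: +2 fires, +1 burnt (F count now 2)
Step 4: +3 fires, +2 burnt (F count now 3)
Step 5: +4 fires, +3 burnt (F count now 4)
Step 6: +2 fires, +4 burnt (F count now 2)
Step 7: +1 fires, +2 burnt (F count now 1)
Step 8: +0 fires, +1 burnt (F count now 0)
Fire out after step 8
Initially T: 16, now '.': 24
Total burnt (originally-T cells now '.'): 15

Answer: 15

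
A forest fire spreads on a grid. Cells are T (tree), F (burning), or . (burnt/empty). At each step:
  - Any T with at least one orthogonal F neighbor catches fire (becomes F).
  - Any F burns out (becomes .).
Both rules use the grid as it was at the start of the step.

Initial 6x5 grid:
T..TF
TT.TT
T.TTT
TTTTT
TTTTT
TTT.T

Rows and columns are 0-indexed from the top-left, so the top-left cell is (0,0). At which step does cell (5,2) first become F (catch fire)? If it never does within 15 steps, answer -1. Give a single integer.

Step 1: cell (5,2)='T' (+2 fires, +1 burnt)
Step 2: cell (5,2)='T' (+2 fires, +2 burnt)
Step 3: cell (5,2)='T' (+2 fires, +2 burnt)
Step 4: cell (5,2)='T' (+3 fires, +2 burnt)
Step 5: cell (5,2)='T' (+3 fires, +3 burnt)
Step 6: cell (5,2)='T' (+2 fires, +3 burnt)
Step 7: cell (5,2)='F' (+3 fires, +2 burnt)
  -> target ignites at step 7
Step 8: cell (5,2)='.' (+3 fires, +3 burnt)
Step 9: cell (5,2)='.' (+2 fires, +3 burnt)
Step 10: cell (5,2)='.' (+2 fires, +2 burnt)
Step 11: cell (5,2)='.' (+0 fires, +2 burnt)
  fire out at step 11

7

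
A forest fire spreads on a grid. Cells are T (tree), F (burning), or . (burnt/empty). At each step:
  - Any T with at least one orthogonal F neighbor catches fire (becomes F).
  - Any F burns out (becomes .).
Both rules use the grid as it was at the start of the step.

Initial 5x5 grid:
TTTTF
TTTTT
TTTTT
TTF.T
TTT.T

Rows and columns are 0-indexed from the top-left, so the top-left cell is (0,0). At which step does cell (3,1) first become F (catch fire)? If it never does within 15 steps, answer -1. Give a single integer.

Step 1: cell (3,1)='F' (+5 fires, +2 burnt)
  -> target ignites at step 1
Step 2: cell (3,1)='.' (+8 fires, +5 burnt)
Step 3: cell (3,1)='.' (+5 fires, +8 burnt)
Step 4: cell (3,1)='.' (+3 fires, +5 burnt)
Step 5: cell (3,1)='.' (+0 fires, +3 burnt)
  fire out at step 5

1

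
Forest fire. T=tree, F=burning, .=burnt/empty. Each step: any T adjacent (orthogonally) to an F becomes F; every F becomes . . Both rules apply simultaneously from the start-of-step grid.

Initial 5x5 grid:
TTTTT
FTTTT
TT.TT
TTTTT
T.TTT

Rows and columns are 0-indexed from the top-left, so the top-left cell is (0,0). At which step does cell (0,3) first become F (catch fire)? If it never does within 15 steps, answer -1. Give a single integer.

Step 1: cell (0,3)='T' (+3 fires, +1 burnt)
Step 2: cell (0,3)='T' (+4 fires, +3 burnt)
Step 3: cell (0,3)='T' (+4 fires, +4 burnt)
Step 4: cell (0,3)='F' (+4 fires, +4 burnt)
  -> target ignites at step 4
Step 5: cell (0,3)='.' (+4 fires, +4 burnt)
Step 6: cell (0,3)='.' (+2 fires, +4 burnt)
Step 7: cell (0,3)='.' (+1 fires, +2 burnt)
Step 8: cell (0,3)='.' (+0 fires, +1 burnt)
  fire out at step 8

4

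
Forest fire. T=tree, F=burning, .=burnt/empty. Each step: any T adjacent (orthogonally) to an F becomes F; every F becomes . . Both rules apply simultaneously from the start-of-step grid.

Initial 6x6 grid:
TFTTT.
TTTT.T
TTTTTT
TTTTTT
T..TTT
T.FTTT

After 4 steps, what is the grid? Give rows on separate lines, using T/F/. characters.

Step 1: 4 trees catch fire, 2 burn out
  F.FTT.
  TFTT.T
  TTTTTT
  TTTTTT
  T..TTT
  T..FTT
Step 2: 6 trees catch fire, 4 burn out
  ...FT.
  F.FT.T
  TFTTTT
  TTTTTT
  T..FTT
  T...FT
Step 3: 8 trees catch fire, 6 burn out
  ....F.
  ...F.T
  F.FTTT
  TFTFTT
  T...FT
  T....F
Step 4: 5 trees catch fire, 8 burn out
  ......
  .....T
  ...FTT
  F.F.FT
  T....F
  T.....

......
.....T
...FTT
F.F.FT
T....F
T.....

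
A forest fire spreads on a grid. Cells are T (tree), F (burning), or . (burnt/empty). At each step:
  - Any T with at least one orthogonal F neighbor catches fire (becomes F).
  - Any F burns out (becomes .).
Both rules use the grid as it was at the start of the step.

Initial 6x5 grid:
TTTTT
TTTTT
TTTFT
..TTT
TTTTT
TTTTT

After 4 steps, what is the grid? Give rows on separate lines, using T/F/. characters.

Step 1: 4 trees catch fire, 1 burn out
  TTTTT
  TTTFT
  TTF.F
  ..TFT
  TTTTT
  TTTTT
Step 2: 7 trees catch fire, 4 burn out
  TTTFT
  TTF.F
  TF...
  ..F.F
  TTTFT
  TTTTT
Step 3: 7 trees catch fire, 7 burn out
  TTF.F
  TF...
  F....
  .....
  TTF.F
  TTTFT
Step 4: 5 trees catch fire, 7 burn out
  TF...
  F....
  .....
  .....
  TF...
  TTF.F

TF...
F....
.....
.....
TF...
TTF.F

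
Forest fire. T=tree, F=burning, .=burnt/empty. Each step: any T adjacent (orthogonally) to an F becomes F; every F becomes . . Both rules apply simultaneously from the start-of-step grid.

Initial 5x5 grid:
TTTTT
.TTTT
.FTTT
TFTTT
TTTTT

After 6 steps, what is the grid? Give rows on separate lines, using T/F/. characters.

Step 1: 5 trees catch fire, 2 burn out
  TTTTT
  .FTTT
  ..FTT
  F.FTT
  TFTTT
Step 2: 6 trees catch fire, 5 burn out
  TFTTT
  ..FTT
  ...FT
  ...FT
  F.FTT
Step 3: 6 trees catch fire, 6 burn out
  F.FTT
  ...FT
  ....F
  ....F
  ...FT
Step 4: 3 trees catch fire, 6 burn out
  ...FT
  ....F
  .....
  .....
  ....F
Step 5: 1 trees catch fire, 3 burn out
  ....F
  .....
  .....
  .....
  .....
Step 6: 0 trees catch fire, 1 burn out
  .....
  .....
  .....
  .....
  .....

.....
.....
.....
.....
.....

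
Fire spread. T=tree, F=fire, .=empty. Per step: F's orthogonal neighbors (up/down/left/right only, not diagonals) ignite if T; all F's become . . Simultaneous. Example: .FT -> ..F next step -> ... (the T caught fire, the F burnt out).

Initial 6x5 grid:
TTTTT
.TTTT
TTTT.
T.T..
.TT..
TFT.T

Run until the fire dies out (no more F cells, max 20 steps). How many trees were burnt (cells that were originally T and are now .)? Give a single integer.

Step 1: +3 fires, +1 burnt (F count now 3)
Step 2: +1 fires, +3 burnt (F count now 1)
Step 3: +1 fires, +1 burnt (F count now 1)
Step 4: +1 fires, +1 burnt (F count now 1)
Step 5: +3 fires, +1 burnt (F count now 3)
Step 6: +4 fires, +3 burnt (F count now 4)
Step 7: +4 fires, +4 burnt (F count now 4)
Step 8: +2 fires, +4 burnt (F count now 2)
Step 9: +0 fires, +2 burnt (F count now 0)
Fire out after step 9
Initially T: 20, now '.': 29
Total burnt (originally-T cells now '.'): 19

Answer: 19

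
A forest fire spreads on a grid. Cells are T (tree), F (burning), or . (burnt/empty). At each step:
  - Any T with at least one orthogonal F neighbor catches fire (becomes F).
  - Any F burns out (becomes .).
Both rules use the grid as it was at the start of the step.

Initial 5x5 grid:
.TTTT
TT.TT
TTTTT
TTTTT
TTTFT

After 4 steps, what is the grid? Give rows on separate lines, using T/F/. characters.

Step 1: 3 trees catch fire, 1 burn out
  .TTTT
  TT.TT
  TTTTT
  TTTFT
  TTF.F
Step 2: 4 trees catch fire, 3 burn out
  .TTTT
  TT.TT
  TTTFT
  TTF.F
  TF...
Step 3: 5 trees catch fire, 4 burn out
  .TTTT
  TT.FT
  TTF.F
  TF...
  F....
Step 4: 4 trees catch fire, 5 burn out
  .TTFT
  TT..F
  TF...
  F....
  .....

.TTFT
TT..F
TF...
F....
.....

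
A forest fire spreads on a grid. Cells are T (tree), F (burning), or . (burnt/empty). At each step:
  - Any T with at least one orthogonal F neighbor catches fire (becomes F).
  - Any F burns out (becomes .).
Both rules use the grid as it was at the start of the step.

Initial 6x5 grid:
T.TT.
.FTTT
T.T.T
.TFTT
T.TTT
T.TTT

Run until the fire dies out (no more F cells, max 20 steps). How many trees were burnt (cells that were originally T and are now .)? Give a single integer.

Step 1: +5 fires, +2 burnt (F count now 5)
Step 2: +5 fires, +5 burnt (F count now 5)
Step 3: +5 fires, +5 burnt (F count now 5)
Step 4: +1 fires, +5 burnt (F count now 1)
Step 5: +0 fires, +1 burnt (F count now 0)
Fire out after step 5
Initially T: 20, now '.': 26
Total burnt (originally-T cells now '.'): 16

Answer: 16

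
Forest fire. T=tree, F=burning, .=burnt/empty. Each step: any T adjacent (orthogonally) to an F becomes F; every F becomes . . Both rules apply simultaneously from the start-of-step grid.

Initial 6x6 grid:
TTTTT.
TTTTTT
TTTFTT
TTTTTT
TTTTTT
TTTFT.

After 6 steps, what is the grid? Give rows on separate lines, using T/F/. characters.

Step 1: 7 trees catch fire, 2 burn out
  TTTTT.
  TTTFTT
  TTF.FT
  TTTFTT
  TTTFTT
  TTF.F.
Step 2: 10 trees catch fire, 7 burn out
  TTTFT.
  TTF.FT
  TF...F
  TTF.FT
  TTF.FT
  TF....
Step 3: 10 trees catch fire, 10 burn out
  TTF.F.
  TF...F
  F.....
  TF...F
  TF...F
  F.....
Step 4: 4 trees catch fire, 10 burn out
  TF....
  F.....
  ......
  F.....
  F.....
  ......
Step 5: 1 trees catch fire, 4 burn out
  F.....
  ......
  ......
  ......
  ......
  ......
Step 6: 0 trees catch fire, 1 burn out
  ......
  ......
  ......
  ......
  ......
  ......

......
......
......
......
......
......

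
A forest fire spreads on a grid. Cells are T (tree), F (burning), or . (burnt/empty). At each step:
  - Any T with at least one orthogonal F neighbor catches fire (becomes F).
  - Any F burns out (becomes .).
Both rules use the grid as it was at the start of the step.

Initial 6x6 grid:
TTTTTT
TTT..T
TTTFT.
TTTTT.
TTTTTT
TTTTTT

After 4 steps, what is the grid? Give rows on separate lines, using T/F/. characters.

Step 1: 3 trees catch fire, 1 burn out
  TTTTTT
  TTT..T
  TTF.F.
  TTTFT.
  TTTTTT
  TTTTTT
Step 2: 5 trees catch fire, 3 burn out
  TTTTTT
  TTF..T
  TF....
  TTF.F.
  TTTFTT
  TTTTTT
Step 3: 7 trees catch fire, 5 burn out
  TTFTTT
  TF...T
  F.....
  TF....
  TTF.FT
  TTTFTT
Step 4: 8 trees catch fire, 7 burn out
  TF.FTT
  F....T
  ......
  F.....
  TF...F
  TTF.FT

TF.FTT
F....T
......
F.....
TF...F
TTF.FT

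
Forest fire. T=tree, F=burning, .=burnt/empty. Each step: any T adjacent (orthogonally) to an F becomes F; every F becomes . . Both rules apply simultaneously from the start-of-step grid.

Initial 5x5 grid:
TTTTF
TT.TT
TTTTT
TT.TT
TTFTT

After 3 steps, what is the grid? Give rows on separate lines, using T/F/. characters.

Step 1: 4 trees catch fire, 2 burn out
  TTTF.
  TT.TF
  TTTTT
  TT.TT
  TF.FT
Step 2: 7 trees catch fire, 4 burn out
  TTF..
  TT.F.
  TTTTF
  TF.FT
  F...F
Step 3: 5 trees catch fire, 7 burn out
  TF...
  TT...
  TFTF.
  F...F
  .....

TF...
TT...
TFTF.
F...F
.....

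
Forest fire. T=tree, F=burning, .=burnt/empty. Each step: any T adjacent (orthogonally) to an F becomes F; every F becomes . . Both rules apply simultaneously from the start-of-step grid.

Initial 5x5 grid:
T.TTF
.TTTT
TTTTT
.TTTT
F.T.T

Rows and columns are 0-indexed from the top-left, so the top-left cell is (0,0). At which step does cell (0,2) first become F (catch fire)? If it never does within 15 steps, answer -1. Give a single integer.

Step 1: cell (0,2)='T' (+2 fires, +2 burnt)
Step 2: cell (0,2)='F' (+3 fires, +2 burnt)
  -> target ignites at step 2
Step 3: cell (0,2)='.' (+3 fires, +3 burnt)
Step 4: cell (0,2)='.' (+4 fires, +3 burnt)
Step 5: cell (0,2)='.' (+2 fires, +4 burnt)
Step 6: cell (0,2)='.' (+3 fires, +2 burnt)
Step 7: cell (0,2)='.' (+0 fires, +3 burnt)
  fire out at step 7

2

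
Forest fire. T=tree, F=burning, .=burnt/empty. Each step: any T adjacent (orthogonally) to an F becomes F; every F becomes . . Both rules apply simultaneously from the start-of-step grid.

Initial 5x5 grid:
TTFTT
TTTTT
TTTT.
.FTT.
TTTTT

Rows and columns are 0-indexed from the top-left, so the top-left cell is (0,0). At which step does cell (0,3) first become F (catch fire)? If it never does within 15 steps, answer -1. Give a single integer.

Step 1: cell (0,3)='F' (+6 fires, +2 burnt)
  -> target ignites at step 1
Step 2: cell (0,3)='.' (+9 fires, +6 burnt)
Step 3: cell (0,3)='.' (+4 fires, +9 burnt)
Step 4: cell (0,3)='.' (+1 fires, +4 burnt)
Step 5: cell (0,3)='.' (+0 fires, +1 burnt)
  fire out at step 5

1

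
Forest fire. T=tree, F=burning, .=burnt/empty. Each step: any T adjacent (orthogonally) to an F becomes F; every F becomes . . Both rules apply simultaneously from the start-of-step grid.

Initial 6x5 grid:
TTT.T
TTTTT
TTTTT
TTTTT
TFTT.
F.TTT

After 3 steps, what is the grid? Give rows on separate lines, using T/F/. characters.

Step 1: 3 trees catch fire, 2 burn out
  TTT.T
  TTTTT
  TTTTT
  TFTTT
  F.FT.
  ..TTT
Step 2: 5 trees catch fire, 3 burn out
  TTT.T
  TTTTT
  TFTTT
  F.FTT
  ...F.
  ..FTT
Step 3: 5 trees catch fire, 5 burn out
  TTT.T
  TFTTT
  F.FTT
  ...FT
  .....
  ...FT

TTT.T
TFTTT
F.FTT
...FT
.....
...FT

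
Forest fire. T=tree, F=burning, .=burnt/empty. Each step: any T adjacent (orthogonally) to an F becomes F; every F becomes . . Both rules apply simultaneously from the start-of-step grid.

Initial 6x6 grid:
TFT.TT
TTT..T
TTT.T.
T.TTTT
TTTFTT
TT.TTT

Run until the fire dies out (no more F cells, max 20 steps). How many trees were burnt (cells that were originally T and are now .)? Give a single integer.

Answer: 24

Derivation:
Step 1: +7 fires, +2 burnt (F count now 7)
Step 2: +8 fires, +7 burnt (F count now 8)
Step 3: +7 fires, +8 burnt (F count now 7)
Step 4: +2 fires, +7 burnt (F count now 2)
Step 5: +0 fires, +2 burnt (F count now 0)
Fire out after step 5
Initially T: 27, now '.': 33
Total burnt (originally-T cells now '.'): 24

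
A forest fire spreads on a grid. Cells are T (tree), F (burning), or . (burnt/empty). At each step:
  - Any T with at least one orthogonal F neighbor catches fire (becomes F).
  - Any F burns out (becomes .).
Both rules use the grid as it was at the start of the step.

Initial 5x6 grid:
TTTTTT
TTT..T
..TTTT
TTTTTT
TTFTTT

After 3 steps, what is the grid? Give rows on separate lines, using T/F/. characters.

Step 1: 3 trees catch fire, 1 burn out
  TTTTTT
  TTT..T
  ..TTTT
  TTFTTT
  TF.FTT
Step 2: 5 trees catch fire, 3 burn out
  TTTTTT
  TTT..T
  ..FTTT
  TF.FTT
  F...FT
Step 3: 5 trees catch fire, 5 burn out
  TTTTTT
  TTF..T
  ...FTT
  F...FT
  .....F

TTTTTT
TTF..T
...FTT
F...FT
.....F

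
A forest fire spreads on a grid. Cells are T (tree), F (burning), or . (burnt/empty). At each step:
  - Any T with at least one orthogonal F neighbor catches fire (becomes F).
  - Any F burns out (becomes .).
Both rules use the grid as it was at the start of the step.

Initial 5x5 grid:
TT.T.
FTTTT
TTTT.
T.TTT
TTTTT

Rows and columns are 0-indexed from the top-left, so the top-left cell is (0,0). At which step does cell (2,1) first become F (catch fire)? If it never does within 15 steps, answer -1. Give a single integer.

Step 1: cell (2,1)='T' (+3 fires, +1 burnt)
Step 2: cell (2,1)='F' (+4 fires, +3 burnt)
  -> target ignites at step 2
Step 3: cell (2,1)='.' (+3 fires, +4 burnt)
Step 4: cell (2,1)='.' (+5 fires, +3 burnt)
Step 5: cell (2,1)='.' (+2 fires, +5 burnt)
Step 6: cell (2,1)='.' (+2 fires, +2 burnt)
Step 7: cell (2,1)='.' (+1 fires, +2 burnt)
Step 8: cell (2,1)='.' (+0 fires, +1 burnt)
  fire out at step 8

2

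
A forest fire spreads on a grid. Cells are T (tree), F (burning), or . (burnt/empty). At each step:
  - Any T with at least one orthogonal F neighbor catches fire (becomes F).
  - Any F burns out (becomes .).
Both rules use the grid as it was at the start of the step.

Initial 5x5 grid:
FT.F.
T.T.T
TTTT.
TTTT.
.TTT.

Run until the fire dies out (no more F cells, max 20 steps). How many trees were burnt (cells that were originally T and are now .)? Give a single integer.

Answer: 14

Derivation:
Step 1: +2 fires, +2 burnt (F count now 2)
Step 2: +1 fires, +2 burnt (F count now 1)
Step 3: +2 fires, +1 burnt (F count now 2)
Step 4: +2 fires, +2 burnt (F count now 2)
Step 5: +4 fires, +2 burnt (F count now 4)
Step 6: +2 fires, +4 burnt (F count now 2)
Step 7: +1 fires, +2 burnt (F count now 1)
Step 8: +0 fires, +1 burnt (F count now 0)
Fire out after step 8
Initially T: 15, now '.': 24
Total burnt (originally-T cells now '.'): 14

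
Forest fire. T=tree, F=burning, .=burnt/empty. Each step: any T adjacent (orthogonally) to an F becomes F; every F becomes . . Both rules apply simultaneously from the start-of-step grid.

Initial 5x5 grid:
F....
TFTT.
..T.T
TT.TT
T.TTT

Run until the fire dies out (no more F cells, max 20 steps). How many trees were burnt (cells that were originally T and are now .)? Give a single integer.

Step 1: +2 fires, +2 burnt (F count now 2)
Step 2: +2 fires, +2 burnt (F count now 2)
Step 3: +0 fires, +2 burnt (F count now 0)
Fire out after step 3
Initially T: 13, now '.': 16
Total burnt (originally-T cells now '.'): 4

Answer: 4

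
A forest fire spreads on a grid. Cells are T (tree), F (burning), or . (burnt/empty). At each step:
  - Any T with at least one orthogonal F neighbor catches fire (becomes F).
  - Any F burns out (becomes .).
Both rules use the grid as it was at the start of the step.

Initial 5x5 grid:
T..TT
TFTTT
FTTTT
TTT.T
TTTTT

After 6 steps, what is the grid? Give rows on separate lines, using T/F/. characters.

Step 1: 4 trees catch fire, 2 burn out
  T..TT
  F.FTT
  .FTTT
  FTT.T
  TTTTT
Step 2: 5 trees catch fire, 4 burn out
  F..TT
  ...FT
  ..FTT
  .FT.T
  FTTTT
Step 3: 5 trees catch fire, 5 burn out
  ...FT
  ....F
  ...FT
  ..F.T
  .FTTT
Step 4: 3 trees catch fire, 5 burn out
  ....F
  .....
  ....F
  ....T
  ..FTT
Step 5: 2 trees catch fire, 3 burn out
  .....
  .....
  .....
  ....F
  ...FT
Step 6: 1 trees catch fire, 2 burn out
  .....
  .....
  .....
  .....
  ....F

.....
.....
.....
.....
....F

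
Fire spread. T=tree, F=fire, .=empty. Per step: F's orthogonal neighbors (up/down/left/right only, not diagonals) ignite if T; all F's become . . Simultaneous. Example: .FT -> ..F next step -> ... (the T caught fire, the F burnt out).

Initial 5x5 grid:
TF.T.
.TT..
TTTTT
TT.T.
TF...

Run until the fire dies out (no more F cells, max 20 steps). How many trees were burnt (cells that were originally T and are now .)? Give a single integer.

Step 1: +4 fires, +2 burnt (F count now 4)
Step 2: +3 fires, +4 burnt (F count now 3)
Step 3: +2 fires, +3 burnt (F count now 2)
Step 4: +1 fires, +2 burnt (F count now 1)
Step 5: +2 fires, +1 burnt (F count now 2)
Step 6: +0 fires, +2 burnt (F count now 0)
Fire out after step 6
Initially T: 13, now '.': 24
Total burnt (originally-T cells now '.'): 12

Answer: 12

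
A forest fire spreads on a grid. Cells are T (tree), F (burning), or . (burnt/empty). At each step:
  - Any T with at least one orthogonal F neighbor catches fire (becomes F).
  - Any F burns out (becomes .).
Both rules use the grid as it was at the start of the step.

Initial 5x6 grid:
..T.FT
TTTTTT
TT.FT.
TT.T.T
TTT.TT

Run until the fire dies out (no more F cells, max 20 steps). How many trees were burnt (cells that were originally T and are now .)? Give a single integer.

Step 1: +5 fires, +2 burnt (F count now 5)
Step 2: +2 fires, +5 burnt (F count now 2)
Step 3: +2 fires, +2 burnt (F count now 2)
Step 4: +2 fires, +2 burnt (F count now 2)
Step 5: +2 fires, +2 burnt (F count now 2)
Step 6: +2 fires, +2 burnt (F count now 2)
Step 7: +2 fires, +2 burnt (F count now 2)
Step 8: +0 fires, +2 burnt (F count now 0)
Fire out after step 8
Initially T: 20, now '.': 27
Total burnt (originally-T cells now '.'): 17

Answer: 17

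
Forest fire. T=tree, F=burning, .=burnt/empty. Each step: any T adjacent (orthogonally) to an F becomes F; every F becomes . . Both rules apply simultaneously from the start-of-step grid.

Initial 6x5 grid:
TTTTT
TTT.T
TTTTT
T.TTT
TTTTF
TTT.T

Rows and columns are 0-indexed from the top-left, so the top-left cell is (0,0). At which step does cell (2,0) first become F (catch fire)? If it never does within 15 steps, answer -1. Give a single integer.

Step 1: cell (2,0)='T' (+3 fires, +1 burnt)
Step 2: cell (2,0)='T' (+3 fires, +3 burnt)
Step 3: cell (2,0)='T' (+5 fires, +3 burnt)
Step 4: cell (2,0)='T' (+4 fires, +5 burnt)
Step 5: cell (2,0)='T' (+5 fires, +4 burnt)
Step 6: cell (2,0)='F' (+3 fires, +5 burnt)
  -> target ignites at step 6
Step 7: cell (2,0)='.' (+2 fires, +3 burnt)
Step 8: cell (2,0)='.' (+1 fires, +2 burnt)
Step 9: cell (2,0)='.' (+0 fires, +1 burnt)
  fire out at step 9

6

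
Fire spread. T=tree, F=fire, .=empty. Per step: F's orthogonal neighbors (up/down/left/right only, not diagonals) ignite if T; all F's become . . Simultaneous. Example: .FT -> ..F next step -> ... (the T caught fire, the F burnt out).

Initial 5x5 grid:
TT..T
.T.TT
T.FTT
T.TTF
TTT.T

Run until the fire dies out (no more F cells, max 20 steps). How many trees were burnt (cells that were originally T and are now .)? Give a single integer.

Answer: 13

Derivation:
Step 1: +5 fires, +2 burnt (F count now 5)
Step 2: +3 fires, +5 burnt (F count now 3)
Step 3: +2 fires, +3 burnt (F count now 2)
Step 4: +1 fires, +2 burnt (F count now 1)
Step 5: +1 fires, +1 burnt (F count now 1)
Step 6: +1 fires, +1 burnt (F count now 1)
Step 7: +0 fires, +1 burnt (F count now 0)
Fire out after step 7
Initially T: 16, now '.': 22
Total burnt (originally-T cells now '.'): 13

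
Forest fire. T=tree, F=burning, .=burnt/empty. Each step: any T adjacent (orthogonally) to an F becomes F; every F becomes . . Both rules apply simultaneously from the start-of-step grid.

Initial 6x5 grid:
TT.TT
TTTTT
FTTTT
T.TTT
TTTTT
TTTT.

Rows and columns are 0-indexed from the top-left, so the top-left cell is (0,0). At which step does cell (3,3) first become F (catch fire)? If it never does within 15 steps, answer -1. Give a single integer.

Step 1: cell (3,3)='T' (+3 fires, +1 burnt)
Step 2: cell (3,3)='T' (+4 fires, +3 burnt)
Step 3: cell (3,3)='T' (+6 fires, +4 burnt)
Step 4: cell (3,3)='F' (+5 fires, +6 burnt)
  -> target ignites at step 4
Step 5: cell (3,3)='.' (+5 fires, +5 burnt)
Step 6: cell (3,3)='.' (+3 fires, +5 burnt)
Step 7: cell (3,3)='.' (+0 fires, +3 burnt)
  fire out at step 7

4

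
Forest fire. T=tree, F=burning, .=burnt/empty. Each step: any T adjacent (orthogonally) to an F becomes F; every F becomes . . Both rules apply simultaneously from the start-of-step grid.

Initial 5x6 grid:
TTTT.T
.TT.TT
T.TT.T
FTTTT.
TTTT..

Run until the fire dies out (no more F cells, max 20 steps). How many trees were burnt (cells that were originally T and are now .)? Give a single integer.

Answer: 17

Derivation:
Step 1: +3 fires, +1 burnt (F count now 3)
Step 2: +2 fires, +3 burnt (F count now 2)
Step 3: +3 fires, +2 burnt (F count now 3)
Step 4: +4 fires, +3 burnt (F count now 4)
Step 5: +2 fires, +4 burnt (F count now 2)
Step 6: +2 fires, +2 burnt (F count now 2)
Step 7: +1 fires, +2 burnt (F count now 1)
Step 8: +0 fires, +1 burnt (F count now 0)
Fire out after step 8
Initially T: 21, now '.': 26
Total burnt (originally-T cells now '.'): 17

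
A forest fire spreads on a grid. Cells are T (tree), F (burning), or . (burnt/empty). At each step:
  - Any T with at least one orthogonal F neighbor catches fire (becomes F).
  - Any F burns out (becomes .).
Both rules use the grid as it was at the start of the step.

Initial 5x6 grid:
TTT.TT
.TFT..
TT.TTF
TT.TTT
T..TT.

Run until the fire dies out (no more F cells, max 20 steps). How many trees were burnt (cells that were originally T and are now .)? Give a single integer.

Step 1: +5 fires, +2 burnt (F count now 5)
Step 2: +4 fires, +5 burnt (F count now 4)
Step 3: +5 fires, +4 burnt (F count now 5)
Step 4: +2 fires, +5 burnt (F count now 2)
Step 5: +1 fires, +2 burnt (F count now 1)
Step 6: +0 fires, +1 burnt (F count now 0)
Fire out after step 6
Initially T: 19, now '.': 28
Total burnt (originally-T cells now '.'): 17

Answer: 17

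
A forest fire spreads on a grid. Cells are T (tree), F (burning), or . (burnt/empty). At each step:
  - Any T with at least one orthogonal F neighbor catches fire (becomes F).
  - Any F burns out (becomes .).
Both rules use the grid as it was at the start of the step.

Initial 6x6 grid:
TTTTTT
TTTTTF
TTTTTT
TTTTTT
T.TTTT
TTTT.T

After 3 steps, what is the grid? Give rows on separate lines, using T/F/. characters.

Step 1: 3 trees catch fire, 1 burn out
  TTTTTF
  TTTTF.
  TTTTTF
  TTTTTT
  T.TTTT
  TTTT.T
Step 2: 4 trees catch fire, 3 burn out
  TTTTF.
  TTTF..
  TTTTF.
  TTTTTF
  T.TTTT
  TTTT.T
Step 3: 5 trees catch fire, 4 burn out
  TTTF..
  TTF...
  TTTF..
  TTTTF.
  T.TTTF
  TTTT.T

TTTF..
TTF...
TTTF..
TTTTF.
T.TTTF
TTTT.T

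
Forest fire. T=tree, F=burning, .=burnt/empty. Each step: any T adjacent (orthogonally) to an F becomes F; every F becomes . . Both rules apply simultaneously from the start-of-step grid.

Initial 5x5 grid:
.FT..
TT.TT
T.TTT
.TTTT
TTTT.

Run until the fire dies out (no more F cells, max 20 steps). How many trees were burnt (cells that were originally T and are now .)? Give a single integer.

Step 1: +2 fires, +1 burnt (F count now 2)
Step 2: +1 fires, +2 burnt (F count now 1)
Step 3: +1 fires, +1 burnt (F count now 1)
Step 4: +0 fires, +1 burnt (F count now 0)
Fire out after step 4
Initially T: 17, now '.': 12
Total burnt (originally-T cells now '.'): 4

Answer: 4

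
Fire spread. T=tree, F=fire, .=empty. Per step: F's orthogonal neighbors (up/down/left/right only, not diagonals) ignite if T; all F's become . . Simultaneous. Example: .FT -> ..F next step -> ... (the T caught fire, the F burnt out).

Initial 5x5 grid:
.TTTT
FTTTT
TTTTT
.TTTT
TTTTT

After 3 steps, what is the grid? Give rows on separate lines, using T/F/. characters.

Step 1: 2 trees catch fire, 1 burn out
  .TTTT
  .FTTT
  FTTTT
  .TTTT
  TTTTT
Step 2: 3 trees catch fire, 2 burn out
  .FTTT
  ..FTT
  .FTTT
  .TTTT
  TTTTT
Step 3: 4 trees catch fire, 3 burn out
  ..FTT
  ...FT
  ..FTT
  .FTTT
  TTTTT

..FTT
...FT
..FTT
.FTTT
TTTTT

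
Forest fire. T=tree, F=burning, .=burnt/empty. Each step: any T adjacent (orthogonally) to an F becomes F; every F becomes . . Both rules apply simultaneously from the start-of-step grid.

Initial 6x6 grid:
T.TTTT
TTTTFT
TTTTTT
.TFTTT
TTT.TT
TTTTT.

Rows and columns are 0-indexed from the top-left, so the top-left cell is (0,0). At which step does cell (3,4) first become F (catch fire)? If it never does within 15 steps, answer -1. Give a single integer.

Step 1: cell (3,4)='T' (+8 fires, +2 burnt)
Step 2: cell (3,4)='F' (+9 fires, +8 burnt)
  -> target ignites at step 2
Step 3: cell (3,4)='.' (+8 fires, +9 burnt)
Step 4: cell (3,4)='.' (+4 fires, +8 burnt)
Step 5: cell (3,4)='.' (+1 fires, +4 burnt)
Step 6: cell (3,4)='.' (+0 fires, +1 burnt)
  fire out at step 6

2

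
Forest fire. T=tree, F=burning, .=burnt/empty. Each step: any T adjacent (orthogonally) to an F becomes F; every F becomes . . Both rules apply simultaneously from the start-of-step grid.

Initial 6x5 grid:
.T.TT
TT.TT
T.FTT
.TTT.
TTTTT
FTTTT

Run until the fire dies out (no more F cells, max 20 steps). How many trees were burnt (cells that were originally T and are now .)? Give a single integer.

Step 1: +4 fires, +2 burnt (F count now 4)
Step 2: +7 fires, +4 burnt (F count now 7)
Step 3: +4 fires, +7 burnt (F count now 4)
Step 4: +3 fires, +4 burnt (F count now 3)
Step 5: +0 fires, +3 burnt (F count now 0)
Fire out after step 5
Initially T: 22, now '.': 26
Total burnt (originally-T cells now '.'): 18

Answer: 18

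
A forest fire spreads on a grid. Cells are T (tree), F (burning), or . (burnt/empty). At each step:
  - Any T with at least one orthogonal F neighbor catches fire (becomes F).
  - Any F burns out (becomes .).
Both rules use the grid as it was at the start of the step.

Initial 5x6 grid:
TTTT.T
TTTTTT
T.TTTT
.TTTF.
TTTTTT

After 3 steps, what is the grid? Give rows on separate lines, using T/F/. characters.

Step 1: 3 trees catch fire, 1 burn out
  TTTT.T
  TTTTTT
  T.TTFT
  .TTF..
  TTTTFT
Step 2: 6 trees catch fire, 3 burn out
  TTTT.T
  TTTTFT
  T.TF.F
  .TF...
  TTTF.F
Step 3: 5 trees catch fire, 6 burn out
  TTTT.T
  TTTF.F
  T.F...
  .F....
  TTF...

TTTT.T
TTTF.F
T.F...
.F....
TTF...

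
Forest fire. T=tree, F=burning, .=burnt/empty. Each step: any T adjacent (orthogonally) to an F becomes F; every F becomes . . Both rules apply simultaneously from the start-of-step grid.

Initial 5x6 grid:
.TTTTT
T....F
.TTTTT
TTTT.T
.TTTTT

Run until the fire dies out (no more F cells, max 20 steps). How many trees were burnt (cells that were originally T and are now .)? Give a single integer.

Answer: 20

Derivation:
Step 1: +2 fires, +1 burnt (F count now 2)
Step 2: +3 fires, +2 burnt (F count now 3)
Step 3: +3 fires, +3 burnt (F count now 3)
Step 4: +4 fires, +3 burnt (F count now 4)
Step 5: +4 fires, +4 burnt (F count now 4)
Step 6: +2 fires, +4 burnt (F count now 2)
Step 7: +2 fires, +2 burnt (F count now 2)
Step 8: +0 fires, +2 burnt (F count now 0)
Fire out after step 8
Initially T: 21, now '.': 29
Total burnt (originally-T cells now '.'): 20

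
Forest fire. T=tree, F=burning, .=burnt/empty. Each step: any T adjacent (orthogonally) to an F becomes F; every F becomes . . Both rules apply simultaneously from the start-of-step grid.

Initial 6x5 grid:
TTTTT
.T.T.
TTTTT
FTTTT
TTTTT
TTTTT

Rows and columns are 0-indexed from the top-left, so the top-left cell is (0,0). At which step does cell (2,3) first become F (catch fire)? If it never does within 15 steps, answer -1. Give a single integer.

Step 1: cell (2,3)='T' (+3 fires, +1 burnt)
Step 2: cell (2,3)='T' (+4 fires, +3 burnt)
Step 3: cell (2,3)='T' (+5 fires, +4 burnt)
Step 4: cell (2,3)='F' (+5 fires, +5 burnt)
  -> target ignites at step 4
Step 5: cell (2,3)='.' (+6 fires, +5 burnt)
Step 6: cell (2,3)='.' (+2 fires, +6 burnt)
Step 7: cell (2,3)='.' (+1 fires, +2 burnt)
Step 8: cell (2,3)='.' (+0 fires, +1 burnt)
  fire out at step 8

4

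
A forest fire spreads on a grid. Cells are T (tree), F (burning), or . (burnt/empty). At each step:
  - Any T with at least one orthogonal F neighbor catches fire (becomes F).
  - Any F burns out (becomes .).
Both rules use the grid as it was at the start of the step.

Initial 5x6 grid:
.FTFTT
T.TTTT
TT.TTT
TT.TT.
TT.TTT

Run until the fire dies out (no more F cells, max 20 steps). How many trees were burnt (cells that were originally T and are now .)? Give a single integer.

Answer: 15

Derivation:
Step 1: +3 fires, +2 burnt (F count now 3)
Step 2: +4 fires, +3 burnt (F count now 4)
Step 3: +3 fires, +4 burnt (F count now 3)
Step 4: +3 fires, +3 burnt (F count now 3)
Step 5: +1 fires, +3 burnt (F count now 1)
Step 6: +1 fires, +1 burnt (F count now 1)
Step 7: +0 fires, +1 burnt (F count now 0)
Fire out after step 7
Initially T: 22, now '.': 23
Total burnt (originally-T cells now '.'): 15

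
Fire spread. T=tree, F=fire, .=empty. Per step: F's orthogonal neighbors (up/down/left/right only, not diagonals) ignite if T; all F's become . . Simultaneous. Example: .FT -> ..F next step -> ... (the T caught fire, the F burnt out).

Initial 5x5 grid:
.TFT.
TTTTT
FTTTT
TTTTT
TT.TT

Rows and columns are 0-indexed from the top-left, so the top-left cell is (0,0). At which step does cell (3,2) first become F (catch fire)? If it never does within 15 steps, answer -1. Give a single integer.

Step 1: cell (3,2)='T' (+6 fires, +2 burnt)
Step 2: cell (3,2)='T' (+5 fires, +6 burnt)
Step 3: cell (3,2)='F' (+4 fires, +5 burnt)
  -> target ignites at step 3
Step 4: cell (3,2)='.' (+2 fires, +4 burnt)
Step 5: cell (3,2)='.' (+2 fires, +2 burnt)
Step 6: cell (3,2)='.' (+1 fires, +2 burnt)
Step 7: cell (3,2)='.' (+0 fires, +1 burnt)
  fire out at step 7

3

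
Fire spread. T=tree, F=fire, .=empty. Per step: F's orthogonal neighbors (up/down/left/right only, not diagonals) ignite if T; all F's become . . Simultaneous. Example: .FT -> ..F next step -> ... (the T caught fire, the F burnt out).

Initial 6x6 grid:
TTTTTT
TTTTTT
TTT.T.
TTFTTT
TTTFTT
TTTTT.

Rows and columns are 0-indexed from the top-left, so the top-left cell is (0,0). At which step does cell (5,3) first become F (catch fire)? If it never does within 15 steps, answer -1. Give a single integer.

Step 1: cell (5,3)='F' (+6 fires, +2 burnt)
  -> target ignites at step 1
Step 2: cell (5,3)='.' (+8 fires, +6 burnt)
Step 3: cell (5,3)='.' (+8 fires, +8 burnt)
Step 4: cell (5,3)='.' (+5 fires, +8 burnt)
Step 5: cell (5,3)='.' (+3 fires, +5 burnt)
Step 6: cell (5,3)='.' (+1 fires, +3 burnt)
Step 7: cell (5,3)='.' (+0 fires, +1 burnt)
  fire out at step 7

1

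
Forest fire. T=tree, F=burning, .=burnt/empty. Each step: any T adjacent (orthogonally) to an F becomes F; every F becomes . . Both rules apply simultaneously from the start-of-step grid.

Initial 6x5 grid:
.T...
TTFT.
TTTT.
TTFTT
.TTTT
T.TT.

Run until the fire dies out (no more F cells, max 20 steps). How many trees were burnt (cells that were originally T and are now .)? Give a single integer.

Answer: 18

Derivation:
Step 1: +6 fires, +2 burnt (F count now 6)
Step 2: +9 fires, +6 burnt (F count now 9)
Step 3: +3 fires, +9 burnt (F count now 3)
Step 4: +0 fires, +3 burnt (F count now 0)
Fire out after step 4
Initially T: 19, now '.': 29
Total burnt (originally-T cells now '.'): 18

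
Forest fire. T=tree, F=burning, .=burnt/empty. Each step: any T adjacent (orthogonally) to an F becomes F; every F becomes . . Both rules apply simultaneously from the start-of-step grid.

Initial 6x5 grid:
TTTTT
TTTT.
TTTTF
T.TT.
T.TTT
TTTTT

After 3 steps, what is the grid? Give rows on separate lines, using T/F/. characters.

Step 1: 1 trees catch fire, 1 burn out
  TTTTT
  TTTT.
  TTTF.
  T.TT.
  T.TTT
  TTTTT
Step 2: 3 trees catch fire, 1 burn out
  TTTTT
  TTTF.
  TTF..
  T.TF.
  T.TTT
  TTTTT
Step 3: 5 trees catch fire, 3 burn out
  TTTFT
  TTF..
  TF...
  T.F..
  T.TFT
  TTTTT

TTTFT
TTF..
TF...
T.F..
T.TFT
TTTTT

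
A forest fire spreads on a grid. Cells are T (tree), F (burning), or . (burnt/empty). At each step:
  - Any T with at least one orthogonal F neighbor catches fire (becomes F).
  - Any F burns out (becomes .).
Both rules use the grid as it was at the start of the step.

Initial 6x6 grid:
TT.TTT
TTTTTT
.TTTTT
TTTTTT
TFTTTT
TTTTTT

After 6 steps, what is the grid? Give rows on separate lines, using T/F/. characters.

Step 1: 4 trees catch fire, 1 burn out
  TT.TTT
  TTTTTT
  .TTTTT
  TFTTTT
  F.FTTT
  TFTTTT
Step 2: 6 trees catch fire, 4 burn out
  TT.TTT
  TTTTTT
  .FTTTT
  F.FTTT
  ...FTT
  F.FTTT
Step 3: 5 trees catch fire, 6 burn out
  TT.TTT
  TFTTTT
  ..FTTT
  ...FTT
  ....FT
  ...FTT
Step 4: 7 trees catch fire, 5 burn out
  TF.TTT
  F.FTTT
  ...FTT
  ....FT
  .....F
  ....FT
Step 5: 5 trees catch fire, 7 burn out
  F..TTT
  ...FTT
  ....FT
  .....F
  ......
  .....F
Step 6: 3 trees catch fire, 5 burn out
  ...FTT
  ....FT
  .....F
  ......
  ......
  ......

...FTT
....FT
.....F
......
......
......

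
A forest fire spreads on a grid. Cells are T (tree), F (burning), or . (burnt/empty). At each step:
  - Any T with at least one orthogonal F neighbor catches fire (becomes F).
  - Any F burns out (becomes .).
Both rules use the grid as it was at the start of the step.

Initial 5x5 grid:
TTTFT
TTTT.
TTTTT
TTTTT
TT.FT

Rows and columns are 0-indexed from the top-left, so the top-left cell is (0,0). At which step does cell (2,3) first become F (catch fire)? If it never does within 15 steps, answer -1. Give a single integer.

Step 1: cell (2,3)='T' (+5 fires, +2 burnt)
Step 2: cell (2,3)='F' (+5 fires, +5 burnt)
  -> target ignites at step 2
Step 3: cell (2,3)='.' (+5 fires, +5 burnt)
Step 4: cell (2,3)='.' (+4 fires, +5 burnt)
Step 5: cell (2,3)='.' (+2 fires, +4 burnt)
Step 6: cell (2,3)='.' (+0 fires, +2 burnt)
  fire out at step 6

2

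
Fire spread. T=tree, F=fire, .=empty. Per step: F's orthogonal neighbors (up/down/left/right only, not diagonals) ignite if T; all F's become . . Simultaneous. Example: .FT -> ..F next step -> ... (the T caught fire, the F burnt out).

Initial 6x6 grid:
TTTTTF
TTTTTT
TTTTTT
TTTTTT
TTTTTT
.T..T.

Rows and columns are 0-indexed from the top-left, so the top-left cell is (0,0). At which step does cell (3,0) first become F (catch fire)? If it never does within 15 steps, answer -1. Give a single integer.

Step 1: cell (3,0)='T' (+2 fires, +1 burnt)
Step 2: cell (3,0)='T' (+3 fires, +2 burnt)
Step 3: cell (3,0)='T' (+4 fires, +3 burnt)
Step 4: cell (3,0)='T' (+5 fires, +4 burnt)
Step 5: cell (3,0)='T' (+5 fires, +5 burnt)
Step 6: cell (3,0)='T' (+5 fires, +5 burnt)
Step 7: cell (3,0)='T' (+3 fires, +5 burnt)
Step 8: cell (3,0)='F' (+2 fires, +3 burnt)
  -> target ignites at step 8
Step 9: cell (3,0)='.' (+2 fires, +2 burnt)
Step 10: cell (3,0)='.' (+0 fires, +2 burnt)
  fire out at step 10

8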